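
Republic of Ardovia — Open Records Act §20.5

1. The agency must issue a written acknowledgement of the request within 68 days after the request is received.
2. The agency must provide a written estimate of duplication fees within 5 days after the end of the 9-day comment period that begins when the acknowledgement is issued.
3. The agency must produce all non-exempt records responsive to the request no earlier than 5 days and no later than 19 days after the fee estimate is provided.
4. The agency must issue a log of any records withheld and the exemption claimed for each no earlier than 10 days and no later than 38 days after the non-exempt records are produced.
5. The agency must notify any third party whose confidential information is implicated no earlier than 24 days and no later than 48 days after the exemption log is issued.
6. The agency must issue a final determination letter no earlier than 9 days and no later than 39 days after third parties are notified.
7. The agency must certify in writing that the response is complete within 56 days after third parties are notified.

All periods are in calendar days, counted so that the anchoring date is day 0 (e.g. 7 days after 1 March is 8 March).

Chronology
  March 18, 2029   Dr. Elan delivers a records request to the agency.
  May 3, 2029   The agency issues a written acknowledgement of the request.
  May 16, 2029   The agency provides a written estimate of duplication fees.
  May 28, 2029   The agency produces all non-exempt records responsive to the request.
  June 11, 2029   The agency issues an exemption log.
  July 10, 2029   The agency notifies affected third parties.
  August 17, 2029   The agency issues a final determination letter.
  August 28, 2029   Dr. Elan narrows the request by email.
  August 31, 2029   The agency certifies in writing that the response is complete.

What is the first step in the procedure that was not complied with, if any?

None — every step was satisfied

Step 1 — counting 68 days from March 18, 2029 (when the request is received) gives a deadline of May 25, 2029; May 3, 2029 is within that limit.
Step 2 — counting 5 days from May 12, 2029 (end of the 9-day comment period, which began when the acknowledgement is issued on May 3, 2029) gives a deadline of May 17, 2029; completed May 16, 2029, before the deadline.
Step 3 — 5 and 19 days from May 16, 2029 (when the fee estimate is provided) are May 21, 2029 and June 4, 2029 respectively; May 28, 2029 falls inside that range.
Step 4 — 10 and 38 days from May 28, 2029 (when the non-exempt records are produced) are June 7, 2029 and July 5, 2029 respectively; June 11, 2029 falls inside that range.
Step 5 — 24 and 48 days from June 11, 2029 (when the exemption log is issued) are July 5, 2029 and July 29, 2029 respectively; done July 10, 2029 — within the window.
Step 6 — 9 and 39 days from July 10, 2029 (when third parties are notified) are July 19, 2029 and August 18, 2029 respectively; done August 17, 2029 — within the window.
Step 7 — counting 56 days from July 10, 2029 (when third parties are notified) gives a deadline of September 4, 2029; done August 31, 2029 — timely.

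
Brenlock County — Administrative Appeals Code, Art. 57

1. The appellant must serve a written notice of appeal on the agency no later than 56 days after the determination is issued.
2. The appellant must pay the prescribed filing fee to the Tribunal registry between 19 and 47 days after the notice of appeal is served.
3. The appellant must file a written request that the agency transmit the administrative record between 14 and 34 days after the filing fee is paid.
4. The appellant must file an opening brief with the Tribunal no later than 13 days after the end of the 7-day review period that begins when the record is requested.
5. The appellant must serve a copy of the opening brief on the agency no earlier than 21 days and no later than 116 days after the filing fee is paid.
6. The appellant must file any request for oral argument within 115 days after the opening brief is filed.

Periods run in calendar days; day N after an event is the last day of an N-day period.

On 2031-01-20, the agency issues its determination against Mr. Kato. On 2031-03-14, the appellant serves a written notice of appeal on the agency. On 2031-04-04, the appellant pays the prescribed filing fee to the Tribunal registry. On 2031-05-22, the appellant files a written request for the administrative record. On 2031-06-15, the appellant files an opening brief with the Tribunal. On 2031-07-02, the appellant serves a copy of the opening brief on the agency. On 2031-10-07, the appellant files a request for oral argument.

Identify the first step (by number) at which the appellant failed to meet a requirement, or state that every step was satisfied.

(1) due by 2031-01-20 + 56 days = 2031-03-17; 2031-03-14 is within that limit.
(2) the permitted window runs from 2031-03-14 + 19 = 2031-04-02 to 2031-03-14 + 47 = 2031-04-30; done 2031-04-04, which is between those dates.
(3) the permitted window runs from 2031-04-04 + 14 = 2031-04-18 to 2031-04-04 + 34 = 2031-05-08; done 2031-05-22 — 14 days after the window closed.
Later steps need not be reached.

Step 3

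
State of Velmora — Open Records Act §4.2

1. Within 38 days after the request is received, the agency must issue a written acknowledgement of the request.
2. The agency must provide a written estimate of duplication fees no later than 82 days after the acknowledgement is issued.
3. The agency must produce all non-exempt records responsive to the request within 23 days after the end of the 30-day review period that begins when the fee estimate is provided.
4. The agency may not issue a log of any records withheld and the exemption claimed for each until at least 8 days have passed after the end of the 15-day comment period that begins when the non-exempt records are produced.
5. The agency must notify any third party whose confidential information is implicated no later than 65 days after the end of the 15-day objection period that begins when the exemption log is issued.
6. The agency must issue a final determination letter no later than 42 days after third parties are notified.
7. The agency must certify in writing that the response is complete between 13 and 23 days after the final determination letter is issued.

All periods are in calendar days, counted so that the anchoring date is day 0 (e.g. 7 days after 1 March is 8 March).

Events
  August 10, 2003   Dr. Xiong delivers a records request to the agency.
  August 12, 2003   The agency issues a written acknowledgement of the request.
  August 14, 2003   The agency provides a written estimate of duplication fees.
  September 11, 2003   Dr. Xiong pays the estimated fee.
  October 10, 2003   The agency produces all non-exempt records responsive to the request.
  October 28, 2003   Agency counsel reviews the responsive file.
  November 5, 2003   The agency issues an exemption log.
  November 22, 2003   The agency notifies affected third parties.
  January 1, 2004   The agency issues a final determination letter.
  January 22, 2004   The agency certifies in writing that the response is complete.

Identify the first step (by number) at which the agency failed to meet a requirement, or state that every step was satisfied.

Step 3

(1) due by August 10, 2003 + 38 days = September 17, 2003; August 12, 2003 is within that limit.
(2) due by August 12, 2003 + 82 days = November 2, 2003; August 14, 2003 is within that limit.
(3) due by September 13, 2003 + 23 days = October 6, 2003; not done until October 10, 2003, 4 days after the deadline.
The procedure was therefore not followed at step 3.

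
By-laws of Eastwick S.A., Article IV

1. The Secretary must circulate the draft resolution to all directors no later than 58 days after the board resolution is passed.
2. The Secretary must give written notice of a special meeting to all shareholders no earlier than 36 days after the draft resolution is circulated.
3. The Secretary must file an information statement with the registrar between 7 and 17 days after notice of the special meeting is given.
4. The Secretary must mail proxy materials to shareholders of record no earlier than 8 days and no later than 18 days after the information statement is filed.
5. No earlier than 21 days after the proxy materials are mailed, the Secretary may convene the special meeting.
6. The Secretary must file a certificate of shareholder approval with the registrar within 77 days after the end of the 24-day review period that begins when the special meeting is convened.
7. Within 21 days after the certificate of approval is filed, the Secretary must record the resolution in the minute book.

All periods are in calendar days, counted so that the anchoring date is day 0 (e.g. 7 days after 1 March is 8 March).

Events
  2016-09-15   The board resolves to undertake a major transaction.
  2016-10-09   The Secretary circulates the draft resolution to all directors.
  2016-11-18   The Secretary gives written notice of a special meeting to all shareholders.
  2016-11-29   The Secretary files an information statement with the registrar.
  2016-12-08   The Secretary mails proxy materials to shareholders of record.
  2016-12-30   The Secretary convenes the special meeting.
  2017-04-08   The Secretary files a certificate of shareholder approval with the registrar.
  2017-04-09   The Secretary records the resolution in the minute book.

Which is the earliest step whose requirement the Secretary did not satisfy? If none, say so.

None — every step was satisfied

(1) due by 2016-09-15 + 58 days = 2016-11-12; 2016-10-09 is within that limit.
(2) permitted from 2016-10-09 + 36 days = 2016-11-14 onward; 2016-11-18 is on or after that date.
(3) the permitted window runs from 2016-11-18 + 7 = 2016-11-25 to 2016-11-18 + 17 = 2016-12-05; 2016-11-29 falls inside that range.
(4) the permitted window runs from 2016-11-29 + 8 = 2016-12-07 to 2016-11-29 + 18 = 2016-12-17; 2016-12-08 falls inside that range.
(5) permitted from 2016-12-08 + 21 days = 2016-12-29 onward; done 2016-12-30, after the minimum wait.
(6) due by 2017-01-23 + 77 days = 2017-04-10; done 2017-04-08 — timely.
(7) due by 2017-04-08 + 21 days = 2017-04-29; 2017-04-09 is within that limit.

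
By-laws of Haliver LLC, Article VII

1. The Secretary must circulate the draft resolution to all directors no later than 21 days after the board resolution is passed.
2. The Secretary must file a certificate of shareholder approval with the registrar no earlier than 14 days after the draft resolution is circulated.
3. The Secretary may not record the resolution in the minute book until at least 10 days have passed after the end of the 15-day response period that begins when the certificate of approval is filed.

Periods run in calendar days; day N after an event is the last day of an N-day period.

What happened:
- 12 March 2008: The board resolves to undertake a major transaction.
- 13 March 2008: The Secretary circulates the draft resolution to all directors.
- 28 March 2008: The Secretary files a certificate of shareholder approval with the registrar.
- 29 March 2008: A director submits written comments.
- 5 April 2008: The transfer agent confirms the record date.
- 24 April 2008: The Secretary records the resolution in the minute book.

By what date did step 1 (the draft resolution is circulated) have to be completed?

Step 1 runs from 12 March 2008, when the board resolution is passed. 21 days after 12 March 2008 is 2 April 2008.

2 April 2008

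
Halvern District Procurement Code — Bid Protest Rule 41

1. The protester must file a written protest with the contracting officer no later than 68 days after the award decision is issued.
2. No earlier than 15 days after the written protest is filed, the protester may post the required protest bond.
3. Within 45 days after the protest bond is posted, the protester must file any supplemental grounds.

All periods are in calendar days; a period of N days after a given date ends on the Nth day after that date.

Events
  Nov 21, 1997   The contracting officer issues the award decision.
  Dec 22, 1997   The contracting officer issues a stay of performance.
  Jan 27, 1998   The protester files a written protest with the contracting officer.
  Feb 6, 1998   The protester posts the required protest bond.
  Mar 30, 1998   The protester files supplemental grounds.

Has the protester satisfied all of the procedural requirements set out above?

(1) due by Nov 21, 1997 + 68 days = Jan 28, 1998; completed Jan 27, 1998, before the deadline.
(2) permitted from Jan 27, 1998 + 15 days = Feb 11, 1998 onward; done Feb 6, 1998 — 5 days too early.

No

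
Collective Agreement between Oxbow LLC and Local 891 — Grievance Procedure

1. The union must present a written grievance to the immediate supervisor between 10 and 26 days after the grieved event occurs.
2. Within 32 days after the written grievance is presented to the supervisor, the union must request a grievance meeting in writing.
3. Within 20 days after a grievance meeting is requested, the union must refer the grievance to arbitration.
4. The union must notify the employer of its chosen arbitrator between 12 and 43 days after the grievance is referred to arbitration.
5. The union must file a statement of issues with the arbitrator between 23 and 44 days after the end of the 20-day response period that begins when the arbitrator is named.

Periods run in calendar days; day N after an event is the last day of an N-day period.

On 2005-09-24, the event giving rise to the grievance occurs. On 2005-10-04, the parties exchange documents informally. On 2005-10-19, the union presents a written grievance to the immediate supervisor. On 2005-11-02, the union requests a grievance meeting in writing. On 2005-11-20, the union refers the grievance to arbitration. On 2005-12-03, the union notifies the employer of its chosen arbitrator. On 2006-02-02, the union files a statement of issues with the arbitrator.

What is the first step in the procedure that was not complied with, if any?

None — every step was satisfied

Step 1: the window is 10–26 days after 2005-09-24 (when the grieved event occurs), so 2005-10-04 through 2005-10-20; done 2005-10-19, which is between those dates.
Step 2: 32 days after 2005-10-19 (when the written grievance is presented to the supervisor) is 2005-11-20; completed 2005-11-02, before the deadline.
Step 3: 20 days after 2005-11-02 (when a grievance meeting is requested) is 2005-11-22; completed 2005-11-20, before the deadline.
Step 4: the window is 12–43 days after 2005-11-20 (when the grievance is referred to arbitration), so 2005-12-02 through 2006-01-02; 2005-12-03 falls inside that range.
Step 5: the window is 23–44 days after 2005-12-23 (end of the 20-day response period, which began when the arbitrator is named on 2005-12-03), so 2006-01-15 through 2006-02-05; done 2006-02-02, which is between those dates.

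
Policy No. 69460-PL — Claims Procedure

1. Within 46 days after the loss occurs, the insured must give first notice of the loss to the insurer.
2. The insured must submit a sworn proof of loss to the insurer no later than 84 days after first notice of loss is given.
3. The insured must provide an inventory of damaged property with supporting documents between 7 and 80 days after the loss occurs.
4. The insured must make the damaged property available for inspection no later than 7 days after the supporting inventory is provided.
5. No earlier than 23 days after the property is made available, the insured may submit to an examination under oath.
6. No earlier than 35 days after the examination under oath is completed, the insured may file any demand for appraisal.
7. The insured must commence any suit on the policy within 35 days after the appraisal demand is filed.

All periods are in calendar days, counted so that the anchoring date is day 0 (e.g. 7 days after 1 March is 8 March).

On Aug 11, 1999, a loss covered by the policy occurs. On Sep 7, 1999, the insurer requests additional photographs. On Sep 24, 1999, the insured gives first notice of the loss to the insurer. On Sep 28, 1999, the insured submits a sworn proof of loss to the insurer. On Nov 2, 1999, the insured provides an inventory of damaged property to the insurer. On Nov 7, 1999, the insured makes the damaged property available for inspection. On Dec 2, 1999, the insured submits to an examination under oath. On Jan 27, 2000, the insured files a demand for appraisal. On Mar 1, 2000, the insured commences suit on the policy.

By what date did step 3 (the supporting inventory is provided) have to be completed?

Oct 30, 1999

Step 3 runs from Aug 11, 1999, when the loss occurs. The window is 7–80 days after Aug 11, 1999; it closes on Oct 30, 1999.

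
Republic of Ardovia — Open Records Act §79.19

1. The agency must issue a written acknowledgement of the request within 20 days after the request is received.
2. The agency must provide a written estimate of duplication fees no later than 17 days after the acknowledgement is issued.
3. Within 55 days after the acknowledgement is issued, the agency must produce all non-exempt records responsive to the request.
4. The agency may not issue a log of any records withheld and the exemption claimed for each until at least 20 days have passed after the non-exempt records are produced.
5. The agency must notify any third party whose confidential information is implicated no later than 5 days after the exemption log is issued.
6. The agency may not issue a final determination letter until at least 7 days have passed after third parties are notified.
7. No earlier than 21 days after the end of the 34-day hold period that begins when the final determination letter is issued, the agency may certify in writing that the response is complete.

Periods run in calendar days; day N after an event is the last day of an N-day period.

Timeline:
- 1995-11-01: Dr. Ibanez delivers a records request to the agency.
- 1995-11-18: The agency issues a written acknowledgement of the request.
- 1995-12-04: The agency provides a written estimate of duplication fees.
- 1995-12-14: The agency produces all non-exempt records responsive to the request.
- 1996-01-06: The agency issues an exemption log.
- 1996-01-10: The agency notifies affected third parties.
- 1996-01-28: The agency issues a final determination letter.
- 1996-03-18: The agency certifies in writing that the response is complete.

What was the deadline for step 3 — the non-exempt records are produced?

1996-01-12

Step 3 runs from 1995-11-18, when the acknowledgement is issued. 55 days after 1995-11-18 is 1996-01-12.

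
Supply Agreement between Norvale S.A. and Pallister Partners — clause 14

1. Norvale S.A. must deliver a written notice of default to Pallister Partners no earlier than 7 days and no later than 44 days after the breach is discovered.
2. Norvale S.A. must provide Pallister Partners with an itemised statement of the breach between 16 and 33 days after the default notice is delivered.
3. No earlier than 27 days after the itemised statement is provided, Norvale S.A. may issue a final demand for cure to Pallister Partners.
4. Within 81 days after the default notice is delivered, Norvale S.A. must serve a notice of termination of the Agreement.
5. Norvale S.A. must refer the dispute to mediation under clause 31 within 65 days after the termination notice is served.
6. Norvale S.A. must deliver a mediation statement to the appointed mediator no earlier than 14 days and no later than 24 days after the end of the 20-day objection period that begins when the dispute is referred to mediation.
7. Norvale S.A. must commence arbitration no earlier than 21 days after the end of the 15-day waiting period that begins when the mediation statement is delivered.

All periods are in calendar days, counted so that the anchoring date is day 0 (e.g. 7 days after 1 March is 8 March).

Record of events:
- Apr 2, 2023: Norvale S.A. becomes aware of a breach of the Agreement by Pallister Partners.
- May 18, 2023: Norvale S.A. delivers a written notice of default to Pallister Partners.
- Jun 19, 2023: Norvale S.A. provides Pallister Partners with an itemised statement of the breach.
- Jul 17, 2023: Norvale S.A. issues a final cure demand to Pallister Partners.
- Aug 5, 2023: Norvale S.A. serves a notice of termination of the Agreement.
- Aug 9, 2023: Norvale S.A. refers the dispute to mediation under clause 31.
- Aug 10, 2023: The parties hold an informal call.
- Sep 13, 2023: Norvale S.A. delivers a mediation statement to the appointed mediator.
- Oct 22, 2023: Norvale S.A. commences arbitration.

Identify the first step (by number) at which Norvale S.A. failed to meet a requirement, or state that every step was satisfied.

Step 1

(1) the permitted window runs from Apr 2, 2023 + 7 = Apr 9, 2023 to Apr 2, 2023 + 44 = May 16, 2023; done May 18, 2023 — 2 days after the window closed.
The procedure was therefore not followed at step 1.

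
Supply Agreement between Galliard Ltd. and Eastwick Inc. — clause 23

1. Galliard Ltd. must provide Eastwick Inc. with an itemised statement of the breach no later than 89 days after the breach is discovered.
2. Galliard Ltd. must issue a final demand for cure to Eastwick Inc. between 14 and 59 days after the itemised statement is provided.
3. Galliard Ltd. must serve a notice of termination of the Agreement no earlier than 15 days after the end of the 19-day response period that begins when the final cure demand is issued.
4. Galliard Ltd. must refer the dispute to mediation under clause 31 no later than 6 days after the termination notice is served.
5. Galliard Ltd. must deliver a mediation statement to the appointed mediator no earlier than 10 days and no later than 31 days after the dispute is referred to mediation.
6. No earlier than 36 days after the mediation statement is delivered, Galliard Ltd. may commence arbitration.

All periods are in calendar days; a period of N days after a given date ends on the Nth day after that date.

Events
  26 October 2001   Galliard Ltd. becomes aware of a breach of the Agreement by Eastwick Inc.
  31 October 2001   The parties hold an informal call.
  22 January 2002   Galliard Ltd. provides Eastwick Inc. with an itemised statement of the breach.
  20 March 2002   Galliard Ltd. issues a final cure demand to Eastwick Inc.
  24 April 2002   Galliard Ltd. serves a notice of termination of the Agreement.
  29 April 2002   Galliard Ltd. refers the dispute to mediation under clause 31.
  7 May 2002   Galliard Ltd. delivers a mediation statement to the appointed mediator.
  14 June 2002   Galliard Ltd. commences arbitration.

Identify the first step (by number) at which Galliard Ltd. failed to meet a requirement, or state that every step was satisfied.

Step 1: 89 days after 26 October 2001 (when the breach is discovered) is 23 January 2002; completed 22 January 2002, before the deadline.
Step 2: the window is 14–59 days after 22 January 2002 (when the itemised statement is provided), so 5 February 2002 through 22 March 2002; done 20 March 2002 — within the window.
Step 3: the earliest permitted date is 15 days after 8 April 2002 (end of the 19-day response period, which began when the final cure demand is issued on 20 March 2002), i.e. 23 April 2002; 24 April 2002 is on or after that date.
Step 4: 6 days after 24 April 2002 (when the termination notice is served) is 30 April 2002; completed 29 April 2002, before the deadline.
Step 5: the window is 10–31 days after 29 April 2002 (when the dispute is referred to mediation), so 9 May 2002 through 30 May 2002; done 7 May 2002 — 2 days before the window opened.

Step 5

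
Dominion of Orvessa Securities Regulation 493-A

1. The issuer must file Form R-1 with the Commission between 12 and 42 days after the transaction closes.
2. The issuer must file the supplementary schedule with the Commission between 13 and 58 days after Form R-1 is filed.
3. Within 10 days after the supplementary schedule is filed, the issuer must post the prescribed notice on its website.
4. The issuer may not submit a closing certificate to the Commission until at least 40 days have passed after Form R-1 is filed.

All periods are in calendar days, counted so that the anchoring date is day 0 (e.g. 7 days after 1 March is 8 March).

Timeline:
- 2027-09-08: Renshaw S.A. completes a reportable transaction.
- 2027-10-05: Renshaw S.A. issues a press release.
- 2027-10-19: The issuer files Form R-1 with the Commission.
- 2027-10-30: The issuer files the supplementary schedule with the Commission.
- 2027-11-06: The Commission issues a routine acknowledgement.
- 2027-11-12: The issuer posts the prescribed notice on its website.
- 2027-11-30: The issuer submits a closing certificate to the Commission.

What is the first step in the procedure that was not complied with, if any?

Step 1: the window is 12–42 days after 2027-09-08 (when the transaction closes), so 2027-09-20 through 2027-10-20; done 2027-10-19, which is between those dates.
Step 2: the window is 13–58 days after 2027-10-19 (when Form R-1 is filed), so 2027-11-01 through 2027-12-16; 2027-10-30 is 2 days too early.
Later steps need not be reached.

Step 2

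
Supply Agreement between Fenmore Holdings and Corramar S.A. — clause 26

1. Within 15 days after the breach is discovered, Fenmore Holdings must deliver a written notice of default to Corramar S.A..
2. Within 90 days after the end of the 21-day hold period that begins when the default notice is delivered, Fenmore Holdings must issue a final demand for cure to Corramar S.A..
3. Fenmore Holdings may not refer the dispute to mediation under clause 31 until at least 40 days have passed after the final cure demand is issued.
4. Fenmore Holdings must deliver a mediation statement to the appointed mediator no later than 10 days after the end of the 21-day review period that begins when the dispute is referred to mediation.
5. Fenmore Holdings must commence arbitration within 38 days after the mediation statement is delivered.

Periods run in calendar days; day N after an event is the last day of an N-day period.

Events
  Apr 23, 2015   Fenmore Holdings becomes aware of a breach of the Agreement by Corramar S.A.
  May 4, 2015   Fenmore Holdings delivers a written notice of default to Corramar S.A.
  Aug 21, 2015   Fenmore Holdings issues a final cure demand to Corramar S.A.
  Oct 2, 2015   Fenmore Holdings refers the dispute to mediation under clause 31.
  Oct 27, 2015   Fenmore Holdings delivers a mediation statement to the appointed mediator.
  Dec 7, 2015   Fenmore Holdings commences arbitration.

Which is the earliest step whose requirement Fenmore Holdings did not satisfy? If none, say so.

Step 5

(1) due by Apr 23, 2015 + 15 days = May 8, 2015; May 4, 2015 is within that limit.
(2) due by May 25, 2015 + 90 days = Aug 23, 2015; Aug 21, 2015 is within that limit.
(3) permitted from Aug 21, 2015 + 40 days = Sep 30, 2015 onward; done Oct 2, 2015 — permitted.
(4) due by Oct 23, 2015 + 10 days = Nov 2, 2015; Oct 27, 2015 is within that limit.
(5) due by Oct 27, 2015 + 38 days = Dec 4, 2015; Dec 7, 2015 misses that deadline by 3 days.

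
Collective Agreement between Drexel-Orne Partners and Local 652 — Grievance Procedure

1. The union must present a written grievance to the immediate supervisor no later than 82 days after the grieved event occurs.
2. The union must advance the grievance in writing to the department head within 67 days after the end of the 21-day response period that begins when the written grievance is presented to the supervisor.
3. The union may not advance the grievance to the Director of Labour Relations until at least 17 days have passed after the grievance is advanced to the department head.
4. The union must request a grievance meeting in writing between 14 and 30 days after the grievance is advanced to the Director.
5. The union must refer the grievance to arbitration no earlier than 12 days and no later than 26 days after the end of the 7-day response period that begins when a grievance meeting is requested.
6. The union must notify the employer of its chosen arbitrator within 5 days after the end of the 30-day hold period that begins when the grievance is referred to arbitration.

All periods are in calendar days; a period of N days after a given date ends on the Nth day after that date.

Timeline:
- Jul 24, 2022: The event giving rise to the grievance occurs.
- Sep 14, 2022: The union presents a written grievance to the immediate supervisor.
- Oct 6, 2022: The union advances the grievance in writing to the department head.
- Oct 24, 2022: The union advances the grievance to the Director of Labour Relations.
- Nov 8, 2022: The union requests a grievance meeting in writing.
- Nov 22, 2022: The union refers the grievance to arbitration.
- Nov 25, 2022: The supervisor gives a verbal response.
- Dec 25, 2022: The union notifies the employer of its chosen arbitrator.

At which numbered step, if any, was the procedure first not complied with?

Step 5

(1) due by Jul 24, 2022 + 82 days = Oct 14, 2022; done Sep 14, 2022 — timely.
(2) due by Oct 5, 2022 + 67 days = Dec 11, 2022; completed Oct 6, 2022, before the deadline.
(3) permitted from Oct 6, 2022 + 17 days = Oct 23, 2022 onward; done Oct 24, 2022, after the minimum wait.
(4) the permitted window runs from Oct 24, 2022 + 14 = Nov 7, 2022 to Oct 24, 2022 + 30 = Nov 23, 2022; done Nov 8, 2022, which is between those dates.
(5) the permitted window runs from Nov 15, 2022 + 12 = Nov 27, 2022 to Nov 15, 2022 + 26 = Dec 11, 2022; Nov 22, 2022 is 5 days too early.
The procedure was therefore not followed at step 5.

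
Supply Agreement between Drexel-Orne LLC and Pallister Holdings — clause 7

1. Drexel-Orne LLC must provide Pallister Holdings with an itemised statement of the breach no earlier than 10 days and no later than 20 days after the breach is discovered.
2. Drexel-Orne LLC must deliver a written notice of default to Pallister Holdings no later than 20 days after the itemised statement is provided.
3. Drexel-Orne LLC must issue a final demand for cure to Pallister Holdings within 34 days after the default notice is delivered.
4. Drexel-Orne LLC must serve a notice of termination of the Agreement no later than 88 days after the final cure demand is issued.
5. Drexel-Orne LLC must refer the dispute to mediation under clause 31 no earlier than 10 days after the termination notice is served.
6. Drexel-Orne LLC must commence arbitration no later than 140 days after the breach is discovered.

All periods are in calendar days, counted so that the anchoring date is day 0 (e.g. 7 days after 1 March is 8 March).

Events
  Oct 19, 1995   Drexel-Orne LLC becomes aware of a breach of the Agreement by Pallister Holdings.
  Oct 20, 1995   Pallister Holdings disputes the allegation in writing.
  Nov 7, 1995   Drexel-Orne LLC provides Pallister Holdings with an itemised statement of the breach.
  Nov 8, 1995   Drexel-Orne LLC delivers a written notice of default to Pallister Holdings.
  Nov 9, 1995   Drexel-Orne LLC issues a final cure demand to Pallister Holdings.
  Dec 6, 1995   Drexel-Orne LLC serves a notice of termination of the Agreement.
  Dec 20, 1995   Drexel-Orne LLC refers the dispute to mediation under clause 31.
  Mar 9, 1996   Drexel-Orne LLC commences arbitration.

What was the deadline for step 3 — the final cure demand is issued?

Step 3 runs from Nov 8, 1995, when the default notice is delivered. 34 days after Nov 8, 1995 is Dec 12, 1995.

Dec 12, 1995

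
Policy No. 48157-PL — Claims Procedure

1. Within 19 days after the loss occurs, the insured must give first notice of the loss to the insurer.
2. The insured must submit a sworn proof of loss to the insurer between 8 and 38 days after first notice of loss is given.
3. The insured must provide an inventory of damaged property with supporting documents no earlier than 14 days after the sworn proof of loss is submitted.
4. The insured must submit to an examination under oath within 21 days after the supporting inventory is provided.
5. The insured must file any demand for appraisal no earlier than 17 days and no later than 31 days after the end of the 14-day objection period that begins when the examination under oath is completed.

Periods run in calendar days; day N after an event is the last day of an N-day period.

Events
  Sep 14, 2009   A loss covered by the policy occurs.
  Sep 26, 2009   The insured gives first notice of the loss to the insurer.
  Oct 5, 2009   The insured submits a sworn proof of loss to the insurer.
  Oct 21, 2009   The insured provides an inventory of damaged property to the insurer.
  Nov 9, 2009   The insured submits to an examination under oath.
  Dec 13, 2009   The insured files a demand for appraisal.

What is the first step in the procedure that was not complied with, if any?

None — every step was satisfied

Step 1: 19 days after Sep 14, 2009 (when the loss occurs) is Oct 3, 2009; done Sep 26, 2009 — timely.
Step 2: the window is 8–38 days after Sep 26, 2009 (when first notice of loss is given), so Oct 4, 2009 through Nov 3, 2009; done Oct 5, 2009, which is between those dates.
Step 3: the earliest permitted date is 14 days after Oct 5, 2009 (when the sworn proof of loss is submitted), i.e. Oct 19, 2009; done Oct 21, 2009 — permitted.
Step 4: 21 days after Oct 21, 2009 (when the supporting inventory is provided) is Nov 11, 2009; done Nov 9, 2009 — timely.
Step 5: the window is 17–31 days after Nov 23, 2009 (end of the 14-day objection period, which began when the examination under oath is completed on Nov 9, 2009), so Dec 10, 2009 through Dec 24, 2009; Dec 13, 2009 falls inside that range.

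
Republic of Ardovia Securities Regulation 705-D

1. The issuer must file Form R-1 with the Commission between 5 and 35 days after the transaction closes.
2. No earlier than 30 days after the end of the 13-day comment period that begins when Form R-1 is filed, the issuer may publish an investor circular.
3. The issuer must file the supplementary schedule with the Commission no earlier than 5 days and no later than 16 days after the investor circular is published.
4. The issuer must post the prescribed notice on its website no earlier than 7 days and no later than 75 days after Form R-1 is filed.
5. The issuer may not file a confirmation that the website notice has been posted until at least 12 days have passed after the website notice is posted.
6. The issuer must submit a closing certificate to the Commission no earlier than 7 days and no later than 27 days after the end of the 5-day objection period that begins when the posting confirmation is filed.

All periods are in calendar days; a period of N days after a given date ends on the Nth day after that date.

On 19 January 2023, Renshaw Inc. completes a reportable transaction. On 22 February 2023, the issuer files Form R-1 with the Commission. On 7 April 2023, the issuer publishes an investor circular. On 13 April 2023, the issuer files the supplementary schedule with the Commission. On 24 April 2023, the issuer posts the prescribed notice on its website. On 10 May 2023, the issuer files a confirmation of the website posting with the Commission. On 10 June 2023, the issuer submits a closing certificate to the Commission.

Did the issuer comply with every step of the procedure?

Yes

Step 1 — 5 and 35 days from 19 January 2023 (when the transaction closes) are 24 January 2023 and 23 February 2023 respectively; done 22 February 2023 — within the window.
Step 2 — must wait 30 days from 7 March 2023 (end of the 13-day comment period, which began when Form R-1 is filed on 22 February 2023), so not before 6 April 2023; done 7 April 2023, after the minimum wait.
Step 3 — 5 and 16 days from 7 April 2023 (when the investor circular is published) are 12 April 2023 and 23 April 2023 respectively; 13 April 2023 falls inside that range.
Step 4 — 7 and 75 days from 22 February 2023 (when Form R-1 is filed) are 1 March 2023 and 8 May 2023 respectively; done 24 April 2023, which is between those dates.
Step 5 — must wait 12 days from 24 April 2023 (when the website notice is posted), so not before 6 May 2023; 10 May 2023 is on or after that date.
Step 6 — 7 and 27 days from 15 May 2023 (end of the 5-day objection period, which began when the posting confirmation is filed on 10 May 2023) are 22 May 2023 and 11 June 2023 respectively; done 10 June 2023 — within the window.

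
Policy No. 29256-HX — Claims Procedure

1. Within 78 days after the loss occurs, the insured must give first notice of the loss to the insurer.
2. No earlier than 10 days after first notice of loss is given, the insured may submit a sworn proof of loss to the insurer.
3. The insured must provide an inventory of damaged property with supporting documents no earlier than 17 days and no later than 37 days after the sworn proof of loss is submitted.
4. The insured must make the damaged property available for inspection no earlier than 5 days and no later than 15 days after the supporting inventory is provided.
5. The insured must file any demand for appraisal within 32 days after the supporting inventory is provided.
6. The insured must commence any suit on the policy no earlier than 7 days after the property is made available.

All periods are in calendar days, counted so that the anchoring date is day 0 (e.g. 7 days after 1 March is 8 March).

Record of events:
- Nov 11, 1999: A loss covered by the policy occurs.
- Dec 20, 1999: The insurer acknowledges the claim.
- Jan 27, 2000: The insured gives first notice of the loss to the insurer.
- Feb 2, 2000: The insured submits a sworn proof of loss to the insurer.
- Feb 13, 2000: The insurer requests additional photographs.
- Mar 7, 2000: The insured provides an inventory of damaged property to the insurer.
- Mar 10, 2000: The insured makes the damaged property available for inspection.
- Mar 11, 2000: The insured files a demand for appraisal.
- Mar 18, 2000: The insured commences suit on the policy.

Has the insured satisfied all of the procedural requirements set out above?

No

Step 1: 78 days after Nov 11, 1999 (when the loss occurs) is Jan 28, 2000; done Jan 27, 2000 — timely.
Step 2: the earliest permitted date is 10 days after Jan 27, 2000 (when first notice of loss is given), i.e. Feb 6, 2000; done Feb 2, 2000 — 4 days too early.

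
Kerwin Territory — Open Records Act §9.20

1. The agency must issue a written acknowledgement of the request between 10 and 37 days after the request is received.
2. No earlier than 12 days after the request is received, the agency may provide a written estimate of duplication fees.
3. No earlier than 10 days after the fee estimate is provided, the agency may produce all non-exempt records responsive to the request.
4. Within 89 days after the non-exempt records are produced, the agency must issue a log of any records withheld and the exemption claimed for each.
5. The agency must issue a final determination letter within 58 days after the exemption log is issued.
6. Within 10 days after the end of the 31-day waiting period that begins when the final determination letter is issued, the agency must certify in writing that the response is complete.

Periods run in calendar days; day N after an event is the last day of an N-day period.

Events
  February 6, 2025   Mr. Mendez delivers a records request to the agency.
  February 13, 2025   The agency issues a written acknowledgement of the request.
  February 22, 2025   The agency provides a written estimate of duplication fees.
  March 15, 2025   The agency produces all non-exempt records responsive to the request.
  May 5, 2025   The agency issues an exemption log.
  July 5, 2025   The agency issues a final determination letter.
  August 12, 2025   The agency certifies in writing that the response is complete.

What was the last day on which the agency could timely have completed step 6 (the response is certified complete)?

August 15, 2025

The final determination letter is issued on July 5, 2025; the 31-day waiting period therefore ends August 5, 2025, and step 6 runs from that date. 10 days after August 5, 2025 is August 15, 2025.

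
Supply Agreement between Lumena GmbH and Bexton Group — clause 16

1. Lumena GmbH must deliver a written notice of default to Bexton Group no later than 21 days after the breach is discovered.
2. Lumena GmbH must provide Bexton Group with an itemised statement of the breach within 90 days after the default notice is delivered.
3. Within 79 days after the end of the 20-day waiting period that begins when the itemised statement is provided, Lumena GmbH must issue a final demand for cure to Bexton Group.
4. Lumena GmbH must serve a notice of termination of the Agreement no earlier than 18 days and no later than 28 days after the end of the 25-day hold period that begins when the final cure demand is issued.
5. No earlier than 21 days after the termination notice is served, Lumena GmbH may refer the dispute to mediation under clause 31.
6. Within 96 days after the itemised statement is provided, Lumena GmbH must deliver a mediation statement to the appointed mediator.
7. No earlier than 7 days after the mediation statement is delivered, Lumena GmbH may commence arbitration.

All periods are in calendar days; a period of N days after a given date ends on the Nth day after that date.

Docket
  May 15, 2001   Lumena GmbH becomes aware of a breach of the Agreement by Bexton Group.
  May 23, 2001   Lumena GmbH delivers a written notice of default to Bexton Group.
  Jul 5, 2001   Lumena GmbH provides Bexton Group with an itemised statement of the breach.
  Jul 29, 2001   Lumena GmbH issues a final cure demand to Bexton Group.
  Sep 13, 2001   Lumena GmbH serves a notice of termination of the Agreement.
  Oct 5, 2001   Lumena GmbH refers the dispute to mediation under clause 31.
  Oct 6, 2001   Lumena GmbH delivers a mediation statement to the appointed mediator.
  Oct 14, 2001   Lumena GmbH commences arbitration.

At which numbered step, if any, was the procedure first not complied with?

Step 1 — counting 21 days from May 15, 2001 (when the breach is discovered) gives a deadline of Jun 5, 2001; completed May 23, 2001, before the deadline.
Step 2 — counting 90 days from May 23, 2001 (when the default notice is delivered) gives a deadline of Aug 21, 2001; done Jul 5, 2001 — timely.
Step 3 — counting 79 days from Jul 25, 2001 (end of the 20-day waiting period, which began when the itemised statement is provided on Jul 5, 2001) gives a deadline of Oct 12, 2001; Jul 29, 2001 is within that limit.
Step 4 — 18 and 28 days from Aug 23, 2001 (end of the 25-day hold period, which began when the final cure demand is issued on Jul 29, 2001) are Sep 10, 2001 and Sep 20, 2001 respectively; done Sep 13, 2001 — within the window.
Step 5 — must wait 21 days from Sep 13, 2001 (when the termination notice is served), so not before Oct 4, 2001; done Oct 5, 2001, after the minimum wait.
Step 6 — counting 96 days from Jul 5, 2001 (when the itemised statement is provided) gives a deadline of Oct 9, 2001; completed Oct 6, 2001, before the deadline.
Step 7 — must wait 7 days from Oct 6, 2001 (when the mediation statement is delivered), so not before Oct 13, 2001; Oct 14, 2001 is on or after that date.

None — every step was satisfied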